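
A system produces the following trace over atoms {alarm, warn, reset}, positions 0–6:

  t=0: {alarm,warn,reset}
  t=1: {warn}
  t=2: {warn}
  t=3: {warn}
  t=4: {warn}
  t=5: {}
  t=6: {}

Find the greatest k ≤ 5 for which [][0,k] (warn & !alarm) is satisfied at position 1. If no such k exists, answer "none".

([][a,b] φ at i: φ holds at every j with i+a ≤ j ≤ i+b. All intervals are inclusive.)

3

(warn & !alarm) must hold from j=1 onward; find where it first fails.
  j=1: holds
  j=2: holds
  j=3: holds
  j=4: holds
  j=5: fails
Holds on [1,4], so largest k = 3.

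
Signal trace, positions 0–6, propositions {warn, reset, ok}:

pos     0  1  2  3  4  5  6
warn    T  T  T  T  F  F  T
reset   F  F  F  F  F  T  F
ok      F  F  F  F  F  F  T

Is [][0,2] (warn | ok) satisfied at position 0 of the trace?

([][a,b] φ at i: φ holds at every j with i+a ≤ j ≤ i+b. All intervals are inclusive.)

Check (warn | ok) at every j in [0,2]:
  j=0: true
  j=1: true
  j=2: true
All positions satisfy it → formula holds.

True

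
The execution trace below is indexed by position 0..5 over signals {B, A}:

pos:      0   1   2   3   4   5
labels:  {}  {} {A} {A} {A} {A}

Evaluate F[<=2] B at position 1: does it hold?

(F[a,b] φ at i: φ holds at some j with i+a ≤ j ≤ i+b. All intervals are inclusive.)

No

Check B at each j in [1,3]:
  j=1: false
  j=2: false
  j=3: false
No position in the window satisfies it → formula fails.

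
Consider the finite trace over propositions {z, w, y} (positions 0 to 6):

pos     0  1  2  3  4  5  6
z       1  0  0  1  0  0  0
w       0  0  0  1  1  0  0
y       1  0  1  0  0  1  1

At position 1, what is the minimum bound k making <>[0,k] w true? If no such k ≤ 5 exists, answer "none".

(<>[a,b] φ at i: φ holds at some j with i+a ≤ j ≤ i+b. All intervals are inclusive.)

2

Scan j = 1,2,… for w:
  j=1: fails
  j=2: fails
  j=3: holds
First hit at j=3, so smallest k = 3-1 = 2.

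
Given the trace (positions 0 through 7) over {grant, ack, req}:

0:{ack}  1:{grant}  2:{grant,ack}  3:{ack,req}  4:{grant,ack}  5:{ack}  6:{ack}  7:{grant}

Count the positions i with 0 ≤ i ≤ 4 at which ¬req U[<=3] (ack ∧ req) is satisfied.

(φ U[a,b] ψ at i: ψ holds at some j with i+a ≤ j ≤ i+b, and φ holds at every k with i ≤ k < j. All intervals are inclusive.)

4

Evaluate at each i in [0,4]:
  i=0: ✓ (rhs at j=3; lhs holds on [0,2])
  i=1: ✓ (rhs at j=3; lhs holds on [1,2])
  i=2: ✓ (rhs at j=3; lhs holds on [2,2])
  i=3: ✓ (rhs at j=3)
  i=4: ✗ (no rhs in [4,7])
Positions where it holds: {0, 1, 2, 3} → 4.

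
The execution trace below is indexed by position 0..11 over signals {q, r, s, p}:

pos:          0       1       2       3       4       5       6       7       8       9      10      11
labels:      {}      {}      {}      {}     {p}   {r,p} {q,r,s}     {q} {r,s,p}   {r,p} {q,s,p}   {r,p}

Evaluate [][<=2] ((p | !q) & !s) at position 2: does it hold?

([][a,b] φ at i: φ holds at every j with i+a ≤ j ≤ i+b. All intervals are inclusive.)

True

Check ((p | !q) & !s) at every j in [2,4]:
  j=2: true
  j=3: true
  j=4: true
All positions satisfy it → formula holds.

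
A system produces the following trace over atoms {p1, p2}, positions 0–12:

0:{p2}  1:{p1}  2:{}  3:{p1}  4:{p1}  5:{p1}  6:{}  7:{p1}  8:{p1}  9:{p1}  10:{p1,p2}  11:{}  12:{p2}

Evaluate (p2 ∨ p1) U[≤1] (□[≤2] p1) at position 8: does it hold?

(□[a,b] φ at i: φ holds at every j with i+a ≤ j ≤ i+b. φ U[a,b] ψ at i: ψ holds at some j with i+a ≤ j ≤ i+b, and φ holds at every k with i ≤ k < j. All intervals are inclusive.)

Need some j in [8,9] with □[≤2] p1, and (p2 ∨ p1) at every k in [8,j-1].
  j=8: □[≤2] p1 holds; no prefix to check → satisfied.

True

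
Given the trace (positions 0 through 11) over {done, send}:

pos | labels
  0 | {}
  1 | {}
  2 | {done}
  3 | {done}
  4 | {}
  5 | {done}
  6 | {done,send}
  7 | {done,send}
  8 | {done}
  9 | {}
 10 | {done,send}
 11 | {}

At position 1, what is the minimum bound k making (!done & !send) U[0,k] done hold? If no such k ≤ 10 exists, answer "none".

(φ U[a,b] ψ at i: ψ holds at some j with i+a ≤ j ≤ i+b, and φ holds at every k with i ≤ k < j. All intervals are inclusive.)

Need earliest j ≥ 1 with done, and (!done & !send) at every k in [1,j-1].
  j=1: rhs fails.
  j=2: rhs holds; lhs holds on [1,1]. k = 1.

1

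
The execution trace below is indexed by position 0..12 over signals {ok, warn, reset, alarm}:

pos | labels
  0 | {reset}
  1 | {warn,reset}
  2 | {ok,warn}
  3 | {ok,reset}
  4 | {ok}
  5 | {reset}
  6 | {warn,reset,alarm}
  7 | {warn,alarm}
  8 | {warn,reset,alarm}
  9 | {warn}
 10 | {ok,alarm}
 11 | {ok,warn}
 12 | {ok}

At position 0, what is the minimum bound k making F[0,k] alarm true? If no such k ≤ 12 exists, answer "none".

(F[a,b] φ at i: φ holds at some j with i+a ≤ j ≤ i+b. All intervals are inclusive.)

6

Scan j = 0,1,… for alarm:
  j=0: fails
  j=1: fails
  j=2: fails
  j=3: fails
  j=4: fails
  j=5: fails
  j=6: holds
First hit at j=6, so smallest k = 6-0 = 6.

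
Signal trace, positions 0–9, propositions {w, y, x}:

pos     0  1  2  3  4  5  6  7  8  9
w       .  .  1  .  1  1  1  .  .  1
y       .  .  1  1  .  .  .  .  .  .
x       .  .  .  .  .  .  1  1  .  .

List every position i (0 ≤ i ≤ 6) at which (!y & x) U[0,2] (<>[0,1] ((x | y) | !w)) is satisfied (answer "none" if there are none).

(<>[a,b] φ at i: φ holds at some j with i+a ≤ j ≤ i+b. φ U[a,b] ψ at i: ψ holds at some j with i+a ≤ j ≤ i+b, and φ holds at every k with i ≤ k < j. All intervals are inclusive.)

Evaluate at each i in [0,6]:
  i=0: ✓ (rhs at j=0)
  i=1: ✓ (rhs at j=1)
  i=2: ✓ (rhs at j=2)
  i=3: ✓ (rhs at j=3)
  i=4: ✗ (lhs fails at k=4 before rhs at j=5)
  i=5: ✓ (rhs at j=5)
  i=6: ✓ (rhs at j=6)

0, 1, 2, 3, 5, 6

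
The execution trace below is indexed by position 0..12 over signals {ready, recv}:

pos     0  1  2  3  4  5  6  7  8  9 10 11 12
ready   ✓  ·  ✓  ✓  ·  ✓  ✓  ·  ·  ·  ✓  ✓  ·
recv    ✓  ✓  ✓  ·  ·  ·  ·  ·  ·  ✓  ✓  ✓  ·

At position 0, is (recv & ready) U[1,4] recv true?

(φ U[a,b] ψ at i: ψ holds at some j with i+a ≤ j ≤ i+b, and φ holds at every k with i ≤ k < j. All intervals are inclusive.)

Need some j in [1,4] with recv, and (recv & ready) at every k in [0,j-1].
  j=1: recv holds; (recv & ready) holds at every k in [0,0] → satisfied.

True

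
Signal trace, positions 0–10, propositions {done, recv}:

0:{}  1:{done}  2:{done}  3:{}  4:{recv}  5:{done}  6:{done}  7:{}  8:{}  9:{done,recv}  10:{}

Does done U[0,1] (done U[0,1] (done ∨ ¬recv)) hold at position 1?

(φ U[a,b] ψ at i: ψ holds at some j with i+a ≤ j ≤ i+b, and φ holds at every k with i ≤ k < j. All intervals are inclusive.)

Need some j in [1,2] with (done U[0,1] (done ∨ ¬recv)), and done at every k in [1,j-1].
  j=1: (done U[0,1] (done ∨ ¬recv)) holds; no prefix to check → satisfied.

Yes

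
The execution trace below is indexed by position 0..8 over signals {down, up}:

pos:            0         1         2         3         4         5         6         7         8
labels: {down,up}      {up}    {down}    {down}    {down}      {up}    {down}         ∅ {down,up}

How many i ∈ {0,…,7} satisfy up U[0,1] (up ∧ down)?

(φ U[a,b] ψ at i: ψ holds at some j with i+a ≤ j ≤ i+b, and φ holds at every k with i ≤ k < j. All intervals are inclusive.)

1

Evaluate at each i in [0,7]:
  i=0: ✓ (rhs at j=0)
  i=1: ✗ (no rhs in [1,2])
  i=2: ✗ (no rhs in [2,3])
  i=3: ✗ (no rhs in [3,4])
  i=4: ✗ (no rhs in [4,5])
  i=5: ✗ (no rhs in [5,6])
  i=6: ✗ (no rhs in [6,7])
  i=7: ✗ (lhs fails at k=7 before rhs at j=8)
Positions where it holds: {0} → 1.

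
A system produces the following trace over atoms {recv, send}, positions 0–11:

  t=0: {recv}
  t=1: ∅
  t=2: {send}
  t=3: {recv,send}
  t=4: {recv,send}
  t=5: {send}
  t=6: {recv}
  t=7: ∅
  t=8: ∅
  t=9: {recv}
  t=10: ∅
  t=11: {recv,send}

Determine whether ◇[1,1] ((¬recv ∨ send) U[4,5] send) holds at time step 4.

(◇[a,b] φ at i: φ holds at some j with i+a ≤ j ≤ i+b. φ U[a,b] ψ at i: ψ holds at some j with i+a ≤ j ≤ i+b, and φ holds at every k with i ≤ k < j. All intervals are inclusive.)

Does not hold

Check ((¬recv ∨ send) U[4,5] send) at each j in [5,5]:
  j=5: fails
No position in the window satisfies it → formula fails.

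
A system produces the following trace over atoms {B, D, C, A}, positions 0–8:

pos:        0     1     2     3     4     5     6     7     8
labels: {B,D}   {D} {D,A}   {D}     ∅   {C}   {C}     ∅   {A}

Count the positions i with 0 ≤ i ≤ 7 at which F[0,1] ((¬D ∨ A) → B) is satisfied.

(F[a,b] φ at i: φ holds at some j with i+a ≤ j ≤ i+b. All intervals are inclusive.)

4

Evaluate at each i in [0,7]:
  i=0: ✓ (witness j=0)
  i=1: ✓ (witness j=1)
  i=2: ✓ (witness j=3)
  i=3: ✓ (witness j=3)
  i=4: ✗ (none in [4,5])
  i=5: ✗ (none in [5,6])
  i=6: ✗ (none in [6,7])
  i=7: ✗ (none in [7,8])
Positions where it holds: {0, 1, 2, 3} → 4.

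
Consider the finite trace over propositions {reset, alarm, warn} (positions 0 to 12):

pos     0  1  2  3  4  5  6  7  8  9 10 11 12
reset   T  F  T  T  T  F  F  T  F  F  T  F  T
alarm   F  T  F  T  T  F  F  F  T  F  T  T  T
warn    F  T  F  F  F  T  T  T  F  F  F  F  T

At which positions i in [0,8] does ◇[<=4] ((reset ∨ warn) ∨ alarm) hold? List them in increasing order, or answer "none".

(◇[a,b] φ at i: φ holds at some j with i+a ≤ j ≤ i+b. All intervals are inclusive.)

0, 1, 2, 3, 4, 5, 6, 7, 8

Evaluate at each i in [0,8]:
  i=0: ✓ (witness j=0)
  i=1: ✓ (witness j=1)
  i=2: ✓ (witness j=2)
  i=3: ✓ (witness j=3)
  i=4: ✓ (witness j=4)
  i=5: ✓ (witness j=5)
  i=6: ✓ (witness j=6)
  i=7: ✓ (witness j=7)
  i=8: ✓ (witness j=8)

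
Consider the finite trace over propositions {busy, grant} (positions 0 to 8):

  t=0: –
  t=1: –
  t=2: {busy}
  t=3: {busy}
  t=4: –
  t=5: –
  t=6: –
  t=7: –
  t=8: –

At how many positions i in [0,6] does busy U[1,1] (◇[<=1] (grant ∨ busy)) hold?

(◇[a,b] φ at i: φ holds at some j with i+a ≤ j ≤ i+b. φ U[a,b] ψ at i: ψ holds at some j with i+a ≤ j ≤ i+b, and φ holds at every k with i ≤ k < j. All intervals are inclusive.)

1

Evaluate at each i in [0,6]:
  i=0: ✗ (lhs fails at k=0 before rhs at j=1)
  i=1: ✗ (lhs fails at k=1 before rhs at j=2)
  i=2: ✓ (rhs at j=3; lhs holds on [2,2])
  i=3: ✗ (no rhs in [4,4])
  i=4: ✗ (no rhs in [5,5])
  i=5: ✗ (no rhs in [6,6])
  i=6: ✗ (no rhs in [7,7])
Positions where it holds: {2} → 1.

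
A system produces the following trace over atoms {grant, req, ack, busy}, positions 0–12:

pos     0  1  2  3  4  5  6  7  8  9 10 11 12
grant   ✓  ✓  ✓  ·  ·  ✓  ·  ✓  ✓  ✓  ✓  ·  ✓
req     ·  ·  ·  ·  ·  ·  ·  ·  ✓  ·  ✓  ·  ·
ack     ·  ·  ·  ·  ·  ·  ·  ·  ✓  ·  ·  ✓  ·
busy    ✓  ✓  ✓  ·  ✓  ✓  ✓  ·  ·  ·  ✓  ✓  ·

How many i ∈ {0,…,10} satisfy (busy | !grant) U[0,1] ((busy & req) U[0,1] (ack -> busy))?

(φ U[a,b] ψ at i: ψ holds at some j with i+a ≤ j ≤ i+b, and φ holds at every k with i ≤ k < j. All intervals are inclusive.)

Evaluate at each i in [0,10]:
  i=0: ✓ (rhs at j=0)
  i=1: ✓ (rhs at j=1)
  i=2: ✓ (rhs at j=2)
  i=3: ✓ (rhs at j=3)
  i=4: ✓ (rhs at j=4)
  i=5: ✓ (rhs at j=5)
  i=6: ✓ (rhs at j=6)
  i=7: ✓ (rhs at j=7)
  i=8: ✗ (lhs fails at k=8 before rhs at j=9)
  i=9: ✓ (rhs at j=9)
  i=10: ✓ (rhs at j=10)
Positions where it holds: {0, 1, 2, 3, 4, 5, 6, 7, 9, 10} → 10.

10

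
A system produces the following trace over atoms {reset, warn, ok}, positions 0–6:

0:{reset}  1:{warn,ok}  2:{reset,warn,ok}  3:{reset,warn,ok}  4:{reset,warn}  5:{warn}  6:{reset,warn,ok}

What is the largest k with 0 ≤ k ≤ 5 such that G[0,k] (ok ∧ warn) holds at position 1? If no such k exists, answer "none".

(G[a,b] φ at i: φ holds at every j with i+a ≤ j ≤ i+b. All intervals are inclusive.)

(ok ∧ warn) must hold from j=1 onward; find where it first fails.
  j=1: holds
  j=2: holds
  j=3: holds
  j=4: fails
Holds on [1,3], so largest k = 2.

2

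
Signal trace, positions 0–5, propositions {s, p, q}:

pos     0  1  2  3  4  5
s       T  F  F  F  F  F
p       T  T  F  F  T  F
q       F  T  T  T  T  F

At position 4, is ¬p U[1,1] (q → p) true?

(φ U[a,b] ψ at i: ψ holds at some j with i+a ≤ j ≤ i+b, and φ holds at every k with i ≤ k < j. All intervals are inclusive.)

Need some j in [5,5] with (q → p), and ¬p at every k in [4,j-1].
  j=5: (q → p) holds, but ¬p fails at k=4 → not this j.
No j in the window works → until fails.

False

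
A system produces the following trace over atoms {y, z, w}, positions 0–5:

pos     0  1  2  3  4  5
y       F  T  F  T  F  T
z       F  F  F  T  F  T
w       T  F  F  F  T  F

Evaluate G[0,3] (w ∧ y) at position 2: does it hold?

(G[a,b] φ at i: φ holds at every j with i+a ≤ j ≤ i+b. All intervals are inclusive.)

No

Check (w ∧ y) at every j in [2,5]:
  j=2: false
  j=3: false
  j=4: false
  j=5: false
Fails at j=2 → formula fails.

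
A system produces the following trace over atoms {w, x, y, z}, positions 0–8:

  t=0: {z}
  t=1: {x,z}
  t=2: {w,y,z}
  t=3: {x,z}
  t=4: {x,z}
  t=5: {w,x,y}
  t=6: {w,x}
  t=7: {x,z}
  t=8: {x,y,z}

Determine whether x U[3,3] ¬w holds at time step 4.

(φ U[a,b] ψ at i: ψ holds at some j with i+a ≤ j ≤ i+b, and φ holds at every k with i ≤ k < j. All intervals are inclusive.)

Holds

Need some j in [7,7] with ¬w, and x at every k in [4,j-1].
  j=7: ¬w holds; x holds at every k in [4,6] → satisfied.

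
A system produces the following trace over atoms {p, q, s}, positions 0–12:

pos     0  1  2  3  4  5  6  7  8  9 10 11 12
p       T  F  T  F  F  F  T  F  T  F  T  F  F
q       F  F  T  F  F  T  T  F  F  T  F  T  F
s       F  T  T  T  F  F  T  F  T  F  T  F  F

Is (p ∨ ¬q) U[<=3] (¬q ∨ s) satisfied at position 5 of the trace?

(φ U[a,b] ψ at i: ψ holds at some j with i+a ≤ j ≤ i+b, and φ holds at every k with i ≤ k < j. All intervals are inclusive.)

False

Need some j in [5,8] with (¬q ∨ s), and (p ∨ ¬q) at every k in [5,j-1].
  j=5: (¬q ∨ s) false.
  j=6: (¬q ∨ s) holds, but (p ∨ ¬q) fails at k=5 → not this j.
  j=7: (¬q ∨ s) holds, but (p ∨ ¬q) fails at k=5 → not this j.
  j=8: (¬q ∨ s) holds, but (p ∨ ¬q) fails at k=5 → not this j.
No j in the window works → until fails.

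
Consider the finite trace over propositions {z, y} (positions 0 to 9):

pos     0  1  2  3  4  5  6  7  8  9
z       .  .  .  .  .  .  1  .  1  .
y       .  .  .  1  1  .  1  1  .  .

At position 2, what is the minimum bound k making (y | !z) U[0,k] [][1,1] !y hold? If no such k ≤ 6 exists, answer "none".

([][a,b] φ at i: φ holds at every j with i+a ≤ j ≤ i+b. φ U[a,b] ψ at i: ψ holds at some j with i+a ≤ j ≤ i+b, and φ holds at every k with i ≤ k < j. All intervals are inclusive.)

Need earliest j ≥ 2 with [][1,1] !y, and (y | !z) at every k in [2,j-1].
  j=2: rhs fails.
  j=3: rhs fails.
  j=4: rhs holds; lhs holds on [2,3]. k = 2.

2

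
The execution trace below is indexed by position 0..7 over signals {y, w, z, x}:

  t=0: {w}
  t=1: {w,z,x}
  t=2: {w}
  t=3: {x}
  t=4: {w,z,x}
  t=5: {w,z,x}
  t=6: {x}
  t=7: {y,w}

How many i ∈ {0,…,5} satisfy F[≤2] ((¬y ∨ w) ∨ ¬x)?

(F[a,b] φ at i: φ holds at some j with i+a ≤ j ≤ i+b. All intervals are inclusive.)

Evaluate at each i in [0,5]:
  i=0: ✓ (witness j=0)
  i=1: ✓ (witness j=1)
  i=2: ✓ (witness j=2)
  i=3: ✓ (witness j=3)
  i=4: ✓ (witness j=4)
  i=5: ✓ (witness j=5)
Positions where it holds: {0, 1, 2, 3, 4, 5} → 6.

6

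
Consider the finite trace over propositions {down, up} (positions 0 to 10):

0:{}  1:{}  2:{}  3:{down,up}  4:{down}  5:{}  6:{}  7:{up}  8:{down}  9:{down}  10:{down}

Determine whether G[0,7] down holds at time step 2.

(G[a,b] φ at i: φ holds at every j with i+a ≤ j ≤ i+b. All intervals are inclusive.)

Check down at every j in [2,9]:
  j=2: false
  j=3: true
  j=4: true
  j=5: false
  j=6: false
  j=7: false
  j=8: true
  j=9: true
Fails at j=2 → formula fails.

False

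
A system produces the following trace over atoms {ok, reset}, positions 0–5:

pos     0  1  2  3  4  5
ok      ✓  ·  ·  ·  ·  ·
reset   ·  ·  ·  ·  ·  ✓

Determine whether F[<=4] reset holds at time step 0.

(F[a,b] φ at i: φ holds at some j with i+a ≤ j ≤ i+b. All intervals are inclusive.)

Does not hold

Check reset at each j in [0,4]:
  j=0: false
  j=1: false
  j=2: false
  j=3: false
  j=4: false
No position in the window satisfies it → formula fails.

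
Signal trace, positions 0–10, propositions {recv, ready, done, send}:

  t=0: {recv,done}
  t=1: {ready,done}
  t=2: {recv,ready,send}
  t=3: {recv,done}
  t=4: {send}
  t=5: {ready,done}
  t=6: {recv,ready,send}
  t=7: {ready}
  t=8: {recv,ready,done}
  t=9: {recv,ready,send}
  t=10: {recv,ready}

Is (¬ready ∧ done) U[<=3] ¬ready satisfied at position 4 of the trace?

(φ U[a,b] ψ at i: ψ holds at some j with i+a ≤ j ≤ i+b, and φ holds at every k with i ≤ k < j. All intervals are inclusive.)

Yes

Need some j in [4,7] with ¬ready, and (¬ready ∧ done) at every k in [4,j-1].
  j=4: ¬ready holds; no prefix to check → satisfied.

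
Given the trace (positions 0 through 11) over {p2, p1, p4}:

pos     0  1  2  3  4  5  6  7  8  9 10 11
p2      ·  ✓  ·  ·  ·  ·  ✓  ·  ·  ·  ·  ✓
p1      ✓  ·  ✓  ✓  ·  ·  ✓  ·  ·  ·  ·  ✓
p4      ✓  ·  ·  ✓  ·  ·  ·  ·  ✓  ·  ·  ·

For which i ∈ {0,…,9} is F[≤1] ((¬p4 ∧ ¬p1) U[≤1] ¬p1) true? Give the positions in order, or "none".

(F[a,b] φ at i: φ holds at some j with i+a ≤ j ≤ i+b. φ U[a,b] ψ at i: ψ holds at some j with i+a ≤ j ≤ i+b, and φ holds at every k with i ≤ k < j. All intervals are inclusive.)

0, 1, 3, 4, 5, 6, 7, 8, 9

Evaluate at each i in [0,9]:
  i=0: ✓ (witness j=1)
  i=1: ✓ (witness j=1)
  i=2: ✗ (none in [2,3])
  i=3: ✓ (witness j=4)
  i=4: ✓ (witness j=4)
  i=5: ✓ (witness j=5)
  i=6: ✓ (witness j=7)
  i=7: ✓ (witness j=7)
  i=8: ✓ (witness j=8)
  i=9: ✓ (witness j=9)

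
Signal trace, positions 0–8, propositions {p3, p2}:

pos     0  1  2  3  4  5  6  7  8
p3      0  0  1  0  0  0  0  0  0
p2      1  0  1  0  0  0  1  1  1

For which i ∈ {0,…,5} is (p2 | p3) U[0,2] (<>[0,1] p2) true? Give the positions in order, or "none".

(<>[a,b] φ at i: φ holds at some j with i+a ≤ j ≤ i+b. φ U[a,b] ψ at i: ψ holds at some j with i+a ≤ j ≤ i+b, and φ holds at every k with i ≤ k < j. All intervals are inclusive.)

0, 1, 2, 5

Evaluate at each i in [0,5]:
  i=0: ✓ (rhs at j=0)
  i=1: ✓ (rhs at j=1)
  i=2: ✓ (rhs at j=2)
  i=3: ✗ (lhs fails at k=3 before rhs at j=5)
  i=4: ✗ (lhs fails at k=4 before rhs at j=5)
  i=5: ✓ (rhs at j=5)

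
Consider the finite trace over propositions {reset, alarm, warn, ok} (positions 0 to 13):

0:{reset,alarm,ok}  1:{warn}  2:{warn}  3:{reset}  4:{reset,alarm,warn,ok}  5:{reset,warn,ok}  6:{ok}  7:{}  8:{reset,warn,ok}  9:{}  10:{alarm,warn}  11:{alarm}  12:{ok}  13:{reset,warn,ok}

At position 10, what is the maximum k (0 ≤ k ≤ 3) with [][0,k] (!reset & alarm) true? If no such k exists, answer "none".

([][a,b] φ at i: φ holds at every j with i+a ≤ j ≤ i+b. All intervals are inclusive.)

1

(!reset & alarm) must hold from j=10 onward; find where it first fails.
  j=10: holds
  j=11: holds
  j=12: fails
Holds on [10,11], so largest k = 1.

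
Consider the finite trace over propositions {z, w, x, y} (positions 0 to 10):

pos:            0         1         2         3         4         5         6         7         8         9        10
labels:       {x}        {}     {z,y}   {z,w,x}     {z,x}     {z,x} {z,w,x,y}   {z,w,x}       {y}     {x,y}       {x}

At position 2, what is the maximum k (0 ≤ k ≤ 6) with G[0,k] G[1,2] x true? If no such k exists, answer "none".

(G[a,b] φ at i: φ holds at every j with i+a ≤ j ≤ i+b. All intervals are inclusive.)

3

G[1,2] x must hold from j=2 onward; find where it first fails.
  j=2: holds
  j=3: holds
  j=4: holds
  j=5: holds
  j=6: fails
Holds on [2,5], so largest k = 3.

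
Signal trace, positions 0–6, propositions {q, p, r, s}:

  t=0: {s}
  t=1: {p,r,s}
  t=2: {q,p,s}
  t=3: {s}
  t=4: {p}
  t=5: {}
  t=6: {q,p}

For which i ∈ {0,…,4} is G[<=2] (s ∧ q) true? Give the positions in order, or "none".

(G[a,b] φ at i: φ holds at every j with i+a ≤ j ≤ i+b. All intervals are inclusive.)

Evaluate at each i in [0,4]:
  i=0: ✗ (fails at j=0)
  i=1: ✗ (fails at j=1)
  i=2: ✗ (fails at j=3)
  i=3: ✗ (fails at j=3)
  i=4: ✗ (fails at j=4)

none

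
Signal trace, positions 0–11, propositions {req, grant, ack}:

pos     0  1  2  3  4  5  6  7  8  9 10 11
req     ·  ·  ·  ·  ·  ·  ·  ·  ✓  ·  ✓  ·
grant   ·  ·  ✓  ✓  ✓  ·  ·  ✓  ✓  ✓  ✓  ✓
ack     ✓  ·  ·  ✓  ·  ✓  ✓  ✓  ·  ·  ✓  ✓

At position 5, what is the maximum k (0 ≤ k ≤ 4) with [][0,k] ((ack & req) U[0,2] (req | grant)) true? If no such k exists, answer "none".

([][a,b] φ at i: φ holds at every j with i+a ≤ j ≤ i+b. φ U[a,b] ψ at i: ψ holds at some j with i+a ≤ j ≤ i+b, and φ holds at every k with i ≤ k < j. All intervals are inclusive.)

none

((ack & req) U[0,2] (req | grant)) must hold from j=5 onward; find where it first fails.
  j=5: fails → no k works.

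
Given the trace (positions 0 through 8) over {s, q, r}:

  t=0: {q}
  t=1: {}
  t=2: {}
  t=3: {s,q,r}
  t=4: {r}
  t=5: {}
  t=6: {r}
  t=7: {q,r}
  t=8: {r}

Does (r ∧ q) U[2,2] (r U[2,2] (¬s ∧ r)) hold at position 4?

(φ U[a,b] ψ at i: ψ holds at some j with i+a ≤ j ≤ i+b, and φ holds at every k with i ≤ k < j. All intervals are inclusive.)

Does not hold

Need some j in [6,6] with (r U[2,2] (¬s ∧ r)), and (r ∧ q) at every k in [4,j-1].
  j=6: (r U[2,2] (¬s ∧ r)) holds, but (r ∧ q) fails at k=4 → not this j.
No j in the window works → until fails.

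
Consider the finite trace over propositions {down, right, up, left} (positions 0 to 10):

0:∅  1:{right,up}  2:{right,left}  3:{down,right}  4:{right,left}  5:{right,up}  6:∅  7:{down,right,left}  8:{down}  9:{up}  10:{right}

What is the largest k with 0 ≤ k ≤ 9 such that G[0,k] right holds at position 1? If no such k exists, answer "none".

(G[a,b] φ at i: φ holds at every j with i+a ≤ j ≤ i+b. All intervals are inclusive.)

4

right must hold from j=1 onward; find where it first fails.
  j=1: holds
  j=2: holds
  j=3: holds
  j=4: holds
  j=5: holds
  j=6: fails
Holds on [1,5], so largest k = 4.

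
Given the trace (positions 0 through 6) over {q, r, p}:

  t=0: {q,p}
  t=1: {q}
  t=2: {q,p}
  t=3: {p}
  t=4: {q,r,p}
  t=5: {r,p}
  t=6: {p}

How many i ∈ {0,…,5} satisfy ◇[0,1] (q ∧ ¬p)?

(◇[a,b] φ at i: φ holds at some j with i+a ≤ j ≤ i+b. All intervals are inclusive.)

2

Evaluate at each i in [0,5]:
  i=0: ✓ (witness j=1)
  i=1: ✓ (witness j=1)
  i=2: ✗ (none in [2,3])
  i=3: ✗ (none in [3,4])
  i=4: ✗ (none in [4,5])
  i=5: ✗ (none in [5,6])
Positions where it holds: {0, 1} → 2.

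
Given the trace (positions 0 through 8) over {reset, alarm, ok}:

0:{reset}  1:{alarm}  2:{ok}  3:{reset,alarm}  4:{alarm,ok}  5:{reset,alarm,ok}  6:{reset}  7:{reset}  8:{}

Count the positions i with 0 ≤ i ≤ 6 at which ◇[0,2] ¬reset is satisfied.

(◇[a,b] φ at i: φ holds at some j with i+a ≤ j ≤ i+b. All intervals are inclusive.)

Evaluate at each i in [0,6]:
  i=0: ✓ (witness j=1)
  i=1: ✓ (witness j=1)
  i=2: ✓ (witness j=2)
  i=3: ✓ (witness j=4)
  i=4: ✓ (witness j=4)
  i=5: ✗ (none in [5,7])
  i=6: ✓ (witness j=8)
Positions where it holds: {0, 1, 2, 3, 4, 6} → 6.

6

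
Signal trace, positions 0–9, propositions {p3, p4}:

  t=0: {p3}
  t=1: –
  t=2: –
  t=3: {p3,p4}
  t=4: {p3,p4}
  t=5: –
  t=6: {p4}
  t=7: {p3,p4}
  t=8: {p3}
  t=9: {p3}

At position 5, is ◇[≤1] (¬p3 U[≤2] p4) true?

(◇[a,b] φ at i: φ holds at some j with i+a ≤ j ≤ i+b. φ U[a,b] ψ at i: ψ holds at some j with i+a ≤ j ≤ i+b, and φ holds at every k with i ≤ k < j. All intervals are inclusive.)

Check (¬p3 U[≤2] p4) at each j in [5,6]:
  j=5: holds
  j=6: holds
Found at j=5 → formula holds.

Holds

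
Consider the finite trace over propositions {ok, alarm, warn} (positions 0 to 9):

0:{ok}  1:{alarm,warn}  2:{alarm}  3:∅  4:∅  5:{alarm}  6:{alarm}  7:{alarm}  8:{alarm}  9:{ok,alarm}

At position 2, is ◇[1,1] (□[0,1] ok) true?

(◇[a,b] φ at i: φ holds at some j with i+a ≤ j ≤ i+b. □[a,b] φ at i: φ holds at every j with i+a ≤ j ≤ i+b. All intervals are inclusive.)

Check □[0,1] ok at each j in [3,3]:
  j=3: fails at 3
No position in the window satisfies it → formula fails.

No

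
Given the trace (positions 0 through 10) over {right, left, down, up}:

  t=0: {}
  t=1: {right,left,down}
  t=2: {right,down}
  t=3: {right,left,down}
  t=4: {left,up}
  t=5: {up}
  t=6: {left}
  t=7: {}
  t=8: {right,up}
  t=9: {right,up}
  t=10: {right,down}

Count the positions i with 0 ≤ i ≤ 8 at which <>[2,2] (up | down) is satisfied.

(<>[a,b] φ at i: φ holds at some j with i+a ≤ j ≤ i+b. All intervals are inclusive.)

7

Evaluate at each i in [0,8]:
  i=0: ✓ (witness j=2)
  i=1: ✓ (witness j=3)
  i=2: ✓ (witness j=4)
  i=3: ✓ (witness j=5)
  i=4: ✗ (none in [6,6])
  i=5: ✗ (none in [7,7])
  i=6: ✓ (witness j=8)
  i=7: ✓ (witness j=9)
  i=8: ✓ (witness j=10)
Positions where it holds: {0, 1, 2, 3, 6, 7, 8} → 7.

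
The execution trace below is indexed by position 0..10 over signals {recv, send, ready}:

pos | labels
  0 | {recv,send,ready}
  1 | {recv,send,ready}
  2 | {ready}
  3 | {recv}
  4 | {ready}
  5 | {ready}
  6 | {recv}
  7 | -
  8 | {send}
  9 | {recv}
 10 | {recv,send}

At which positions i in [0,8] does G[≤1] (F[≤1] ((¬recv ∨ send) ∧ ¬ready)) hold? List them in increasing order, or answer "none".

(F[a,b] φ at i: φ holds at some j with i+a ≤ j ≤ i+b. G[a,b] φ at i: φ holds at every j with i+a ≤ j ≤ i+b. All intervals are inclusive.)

6, 7, 8

Evaluate at each i in [0,8]:
  i=0: ✗ (fails at j=0)
  i=1: ✗ (fails at j=1)
  i=2: ✗ (fails at j=2)
  i=3: ✗ (fails at j=3)
  i=4: ✗ (fails at j=4)
  i=5: ✗ (fails at j=5)
  i=6: ✓ (all of [6,7])
  i=7: ✓ (all of [7,8])
  i=8: ✓ (all of [8,9])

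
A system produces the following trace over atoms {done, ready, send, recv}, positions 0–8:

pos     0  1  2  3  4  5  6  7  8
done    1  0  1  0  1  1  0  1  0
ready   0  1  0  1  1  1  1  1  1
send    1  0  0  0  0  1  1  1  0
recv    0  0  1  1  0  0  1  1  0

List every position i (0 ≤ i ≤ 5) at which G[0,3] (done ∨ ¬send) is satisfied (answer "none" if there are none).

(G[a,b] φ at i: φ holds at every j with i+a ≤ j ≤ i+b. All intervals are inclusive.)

0, 1, 2

Evaluate at each i in [0,5]:
  i=0: ✓ (all of [0,3])
  i=1: ✓ (all of [1,4])
  i=2: ✓ (all of [2,5])
  i=3: ✗ (fails at j=6)
  i=4: ✗ (fails at j=6)
  i=5: ✗ (fails at j=6)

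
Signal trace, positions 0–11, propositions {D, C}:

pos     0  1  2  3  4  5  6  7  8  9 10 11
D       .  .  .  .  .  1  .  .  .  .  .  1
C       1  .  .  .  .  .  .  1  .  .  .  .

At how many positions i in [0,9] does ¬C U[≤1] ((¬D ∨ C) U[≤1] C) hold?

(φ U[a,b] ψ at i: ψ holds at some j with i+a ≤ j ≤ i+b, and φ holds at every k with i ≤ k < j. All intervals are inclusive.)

4

Evaluate at each i in [0,9]:
  i=0: ✓ (rhs at j=0)
  i=1: ✗ (no rhs in [1,2])
  i=2: ✗ (no rhs in [2,3])
  i=3: ✗ (no rhs in [3,4])
  i=4: ✗ (no rhs in [4,5])
  i=5: ✓ (rhs at j=6; lhs holds on [5,5])
  i=6: ✓ (rhs at j=6)
  i=7: ✓ (rhs at j=7)
  i=8: ✗ (no rhs in [8,9])
  i=9: ✗ (no rhs in [9,10])
Positions where it holds: {0, 5, 6, 7} → 4.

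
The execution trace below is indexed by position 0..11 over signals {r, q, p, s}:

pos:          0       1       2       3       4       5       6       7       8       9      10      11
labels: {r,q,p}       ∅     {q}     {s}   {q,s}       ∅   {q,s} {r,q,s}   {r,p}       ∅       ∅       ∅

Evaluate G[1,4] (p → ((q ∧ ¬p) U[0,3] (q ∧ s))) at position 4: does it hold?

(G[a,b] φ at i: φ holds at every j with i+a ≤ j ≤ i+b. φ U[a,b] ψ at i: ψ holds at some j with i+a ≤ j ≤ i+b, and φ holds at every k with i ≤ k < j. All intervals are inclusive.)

Check (p → ((q ∧ ¬p) U[0,3] (q ∧ s))) at every j in [5,8]:
  j=5: antecedent false → ✓
  j=6: antecedent false → ✓
  j=7: antecedent false → ✓
  j=8: antecedent true; consequent fails → ✗
Fails at j=8 → formula fails.

No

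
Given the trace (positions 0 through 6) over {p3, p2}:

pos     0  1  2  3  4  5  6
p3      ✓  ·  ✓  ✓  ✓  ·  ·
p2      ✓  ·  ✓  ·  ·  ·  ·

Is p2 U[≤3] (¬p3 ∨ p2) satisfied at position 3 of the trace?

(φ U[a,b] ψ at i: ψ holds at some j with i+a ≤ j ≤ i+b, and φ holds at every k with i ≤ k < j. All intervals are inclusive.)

Need some j in [3,6] with (¬p3 ∨ p2), and p2 at every k in [3,j-1].
  j=3: (¬p3 ∨ p2) false.
  j=4: (¬p3 ∨ p2) false.
  j=5: (¬p3 ∨ p2) holds, but p2 fails at k=3 → not this j.
  j=6: (¬p3 ∨ p2) holds, but p2 fails at k=3 → not this j.
No j in the window works → until fails.

Does not hold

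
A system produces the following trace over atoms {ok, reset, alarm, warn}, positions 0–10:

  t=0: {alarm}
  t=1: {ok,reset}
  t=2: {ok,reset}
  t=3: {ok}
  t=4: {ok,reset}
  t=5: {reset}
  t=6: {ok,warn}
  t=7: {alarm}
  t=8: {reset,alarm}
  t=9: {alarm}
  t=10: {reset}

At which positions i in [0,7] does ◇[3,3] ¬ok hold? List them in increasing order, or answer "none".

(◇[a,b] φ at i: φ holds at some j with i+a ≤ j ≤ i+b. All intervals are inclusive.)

Evaluate at each i in [0,7]:
  i=0: ✗ (none in [3,3])
  i=1: ✗ (none in [4,4])
  i=2: ✓ (witness j=5)
  i=3: ✗ (none in [6,6])
  i=4: ✓ (witness j=7)
  i=5: ✓ (witness j=8)
  i=6: ✓ (witness j=9)
  i=7: ✓ (witness j=10)

2, 4, 5, 6, 7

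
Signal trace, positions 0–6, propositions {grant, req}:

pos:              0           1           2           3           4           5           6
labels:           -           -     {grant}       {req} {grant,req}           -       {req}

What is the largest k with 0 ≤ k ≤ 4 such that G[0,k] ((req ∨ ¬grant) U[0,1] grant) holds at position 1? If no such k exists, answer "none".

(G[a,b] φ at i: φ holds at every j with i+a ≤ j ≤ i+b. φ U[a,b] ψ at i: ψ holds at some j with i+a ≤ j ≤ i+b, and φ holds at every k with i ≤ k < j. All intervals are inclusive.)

3

((req ∨ ¬grant) U[0,1] grant) must hold from j=1 onward; find where it first fails.
  j=1: holds
  j=2: holds
  j=3: holds
  j=4: holds
  j=5: fails
Holds on [1,4], so largest k = 3.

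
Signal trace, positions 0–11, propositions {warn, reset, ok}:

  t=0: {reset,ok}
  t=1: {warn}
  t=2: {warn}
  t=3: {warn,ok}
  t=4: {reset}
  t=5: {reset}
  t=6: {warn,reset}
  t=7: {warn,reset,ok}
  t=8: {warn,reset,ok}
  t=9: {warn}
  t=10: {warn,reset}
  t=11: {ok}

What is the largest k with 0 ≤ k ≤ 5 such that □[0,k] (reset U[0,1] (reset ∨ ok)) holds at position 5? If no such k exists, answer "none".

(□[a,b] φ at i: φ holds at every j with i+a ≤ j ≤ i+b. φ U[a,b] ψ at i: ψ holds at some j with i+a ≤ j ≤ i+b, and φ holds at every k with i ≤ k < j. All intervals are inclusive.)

(reset U[0,1] (reset ∨ ok)) must hold from j=5 onward; find where it first fails.
  j=5: holds
  j=6: holds
  j=7: holds
  j=8: holds
  j=9: fails
Holds on [5,8], so largest k = 3.

3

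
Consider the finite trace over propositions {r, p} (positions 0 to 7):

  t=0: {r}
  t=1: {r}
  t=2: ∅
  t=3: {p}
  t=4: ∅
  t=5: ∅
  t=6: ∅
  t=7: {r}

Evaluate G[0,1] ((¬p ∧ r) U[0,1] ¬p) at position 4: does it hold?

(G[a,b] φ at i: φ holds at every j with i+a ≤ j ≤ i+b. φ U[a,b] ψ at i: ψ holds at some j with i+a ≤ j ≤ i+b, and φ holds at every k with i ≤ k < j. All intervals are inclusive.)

Holds

Check ((¬p ∧ r) U[0,1] ¬p) at every j in [4,5]:
  j=4: holds
  j=5: holds
All positions satisfy it → formula holds.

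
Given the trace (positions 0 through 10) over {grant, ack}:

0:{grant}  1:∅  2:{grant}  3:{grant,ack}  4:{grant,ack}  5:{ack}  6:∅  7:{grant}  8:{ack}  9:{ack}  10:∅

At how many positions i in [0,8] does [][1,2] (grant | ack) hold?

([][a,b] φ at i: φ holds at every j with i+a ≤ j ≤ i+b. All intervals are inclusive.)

5

Evaluate at each i in [0,8]:
  i=0: ✗ (fails at j=1)
  i=1: ✓ (all of [2,3])
  i=2: ✓ (all of [3,4])
  i=3: ✓ (all of [4,5])
  i=4: ✗ (fails at j=6)
  i=5: ✗ (fails at j=6)
  i=6: ✓ (all of [7,8])
  i=7: ✓ (all of [8,9])
  i=8: ✗ (fails at j=10)
Positions where it holds: {1, 2, 3, 6, 7} → 5.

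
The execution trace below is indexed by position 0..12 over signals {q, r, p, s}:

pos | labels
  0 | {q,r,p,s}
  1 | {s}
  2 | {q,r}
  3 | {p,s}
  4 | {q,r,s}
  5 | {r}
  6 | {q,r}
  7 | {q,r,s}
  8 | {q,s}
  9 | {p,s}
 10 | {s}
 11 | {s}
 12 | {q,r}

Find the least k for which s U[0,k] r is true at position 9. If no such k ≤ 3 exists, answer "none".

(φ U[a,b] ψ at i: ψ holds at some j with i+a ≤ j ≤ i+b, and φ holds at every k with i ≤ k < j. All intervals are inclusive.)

3

Need earliest j ≥ 9 with r, and s at every k in [9,j-1].
  j=9: rhs fails.
  j=10: rhs fails.
  j=11: rhs fails.
  j=12: rhs holds; lhs holds on [9,11]. k = 3.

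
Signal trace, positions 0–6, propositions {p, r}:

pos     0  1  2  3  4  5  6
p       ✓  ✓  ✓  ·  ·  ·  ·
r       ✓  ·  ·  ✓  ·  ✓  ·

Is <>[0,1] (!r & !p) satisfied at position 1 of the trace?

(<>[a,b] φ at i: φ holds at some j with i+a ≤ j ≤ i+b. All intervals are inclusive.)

False

Check (!r & !p) at each j in [1,2]:
  j=1: false
  j=2: false
No position in the window satisfies it → formula fails.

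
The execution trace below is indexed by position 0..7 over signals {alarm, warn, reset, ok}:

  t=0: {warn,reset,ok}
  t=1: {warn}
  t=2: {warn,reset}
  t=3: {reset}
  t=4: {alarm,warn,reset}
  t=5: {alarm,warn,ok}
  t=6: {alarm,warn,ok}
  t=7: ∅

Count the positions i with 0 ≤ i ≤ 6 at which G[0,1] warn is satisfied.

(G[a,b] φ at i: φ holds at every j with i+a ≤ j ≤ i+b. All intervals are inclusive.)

Evaluate at each i in [0,6]:
  i=0: ✓ (all of [0,1])
  i=1: ✓ (all of [1,2])
  i=2: ✗ (fails at j=3)
  i=3: ✗ (fails at j=3)
  i=4: ✓ (all of [4,5])
  i=5: ✓ (all of [5,6])
  i=6: ✗ (fails at j=7)
Positions where it holds: {0, 1, 4, 5} → 4.

4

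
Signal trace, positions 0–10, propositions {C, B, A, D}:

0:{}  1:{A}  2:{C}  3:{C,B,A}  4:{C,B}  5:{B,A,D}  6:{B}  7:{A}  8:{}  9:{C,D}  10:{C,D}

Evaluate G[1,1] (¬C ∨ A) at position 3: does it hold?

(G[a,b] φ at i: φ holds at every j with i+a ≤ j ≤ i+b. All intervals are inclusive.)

No

Check (¬C ∨ A) at every j in [4,4]:
  j=4: false
Fails at j=4 → formula fails.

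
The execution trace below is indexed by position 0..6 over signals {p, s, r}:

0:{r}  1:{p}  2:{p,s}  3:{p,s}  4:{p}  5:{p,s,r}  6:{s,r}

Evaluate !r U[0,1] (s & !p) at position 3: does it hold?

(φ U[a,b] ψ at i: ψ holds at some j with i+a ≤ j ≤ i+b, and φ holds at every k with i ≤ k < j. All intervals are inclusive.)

No

Need some j in [3,4] with (s & !p), and !r at every k in [3,j-1].
  j=3: (s & !p) false.
  j=4: (s & !p) false.
No j in the window works → until fails.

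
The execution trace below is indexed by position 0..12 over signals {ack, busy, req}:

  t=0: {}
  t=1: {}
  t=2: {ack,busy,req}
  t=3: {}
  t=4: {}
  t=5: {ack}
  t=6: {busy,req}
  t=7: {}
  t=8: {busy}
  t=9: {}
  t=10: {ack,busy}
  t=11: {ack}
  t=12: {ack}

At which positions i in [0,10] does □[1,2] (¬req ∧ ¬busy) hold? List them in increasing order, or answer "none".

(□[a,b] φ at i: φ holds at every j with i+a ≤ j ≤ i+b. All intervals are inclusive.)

Evaluate at each i in [0,10]:
  i=0: ✗ (fails at j=2)
  i=1: ✗ (fails at j=2)
  i=2: ✓ (all of [3,4])
  i=3: ✓ (all of [4,5])
  i=4: ✗ (fails at j=6)
  i=5: ✗ (fails at j=6)
  i=6: ✗ (fails at j=8)
  i=7: ✗ (fails at j=8)
  i=8: ✗ (fails at j=10)
  i=9: ✗ (fails at j=10)
  i=10: ✓ (all of [11,12])

2, 3, 10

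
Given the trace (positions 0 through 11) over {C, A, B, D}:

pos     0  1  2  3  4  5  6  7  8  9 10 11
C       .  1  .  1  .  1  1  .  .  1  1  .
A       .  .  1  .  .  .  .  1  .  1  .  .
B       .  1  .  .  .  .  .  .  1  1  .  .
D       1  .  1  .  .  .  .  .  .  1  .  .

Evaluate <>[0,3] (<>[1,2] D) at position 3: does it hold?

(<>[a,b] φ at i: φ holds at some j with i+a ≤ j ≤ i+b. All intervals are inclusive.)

Check <>[1,2] D at each j in [3,6]:
  j=3: fails (none in [4,5])
  j=4: fails (none in [5,6])
  j=5: fails (none in [6,7])
  j=6: fails (none in [7,8])
No position in the window satisfies it → formula fails.

False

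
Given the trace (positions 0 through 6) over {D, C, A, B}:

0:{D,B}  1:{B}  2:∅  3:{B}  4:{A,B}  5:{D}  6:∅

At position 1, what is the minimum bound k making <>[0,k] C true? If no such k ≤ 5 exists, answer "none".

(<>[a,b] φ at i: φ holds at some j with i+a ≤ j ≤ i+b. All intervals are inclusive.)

Scan j = 1,2,… for C:
  j=1: fails
  j=2: fails
  j=3: fails
  j=4: fails
  j=5: fails
  j=6: fails
No j in [1,6] satisfies it → none.

none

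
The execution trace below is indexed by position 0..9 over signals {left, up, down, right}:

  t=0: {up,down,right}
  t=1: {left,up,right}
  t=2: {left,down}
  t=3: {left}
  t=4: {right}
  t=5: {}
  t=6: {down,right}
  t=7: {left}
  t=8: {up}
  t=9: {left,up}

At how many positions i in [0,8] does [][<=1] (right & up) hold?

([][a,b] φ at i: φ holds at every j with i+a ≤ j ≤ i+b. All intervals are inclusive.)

1

Evaluate at each i in [0,8]:
  i=0: ✓ (all of [0,1])
  i=1: ✗ (fails at j=2)
  i=2: ✗ (fails at j=2)
  i=3: ✗ (fails at j=3)
  i=4: ✗ (fails at j=4)
  i=5: ✗ (fails at j=5)
  i=6: ✗ (fails at j=6)
  i=7: ✗ (fails at j=7)
  i=8: ✗ (fails at j=8)
Positions where it holds: {0} → 1.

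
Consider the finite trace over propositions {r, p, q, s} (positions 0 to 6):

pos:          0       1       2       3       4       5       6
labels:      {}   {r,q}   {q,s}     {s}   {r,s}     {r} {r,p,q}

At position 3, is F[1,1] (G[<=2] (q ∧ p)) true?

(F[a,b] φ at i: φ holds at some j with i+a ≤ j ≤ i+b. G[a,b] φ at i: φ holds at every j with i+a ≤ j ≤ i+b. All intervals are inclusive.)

Check G[<=2] (q ∧ p) at each j in [4,4]:
  j=4: fails at 4
No position in the window satisfies it → formula fails.

Does not hold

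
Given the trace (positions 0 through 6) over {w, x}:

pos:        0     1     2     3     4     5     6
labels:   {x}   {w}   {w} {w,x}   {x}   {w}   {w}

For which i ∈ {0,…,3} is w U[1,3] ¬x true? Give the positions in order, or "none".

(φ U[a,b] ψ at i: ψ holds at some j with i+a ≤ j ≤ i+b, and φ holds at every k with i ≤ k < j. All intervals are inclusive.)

Evaluate at each i in [0,3]:
  i=0: ✗ (lhs fails at k=0 before rhs at j=1)
  i=1: ✓ (rhs at j=2; lhs holds on [1,1])
  i=2: ✗ (lhs fails at k=4 before rhs at j=5)
  i=3: ✗ (lhs fails at k=4 before rhs at j=5)

1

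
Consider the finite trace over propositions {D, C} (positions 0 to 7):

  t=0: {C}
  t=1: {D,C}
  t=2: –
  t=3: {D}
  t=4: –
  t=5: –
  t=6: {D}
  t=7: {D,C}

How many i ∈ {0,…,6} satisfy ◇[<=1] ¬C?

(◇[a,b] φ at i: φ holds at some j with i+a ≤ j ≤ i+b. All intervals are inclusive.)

Evaluate at each i in [0,6]:
  i=0: ✗ (none in [0,1])
  i=1: ✓ (witness j=2)
  i=2: ✓ (witness j=2)
  i=3: ✓ (witness j=3)
  i=4: ✓ (witness j=4)
  i=5: ✓ (witness j=5)
  i=6: ✓ (witness j=6)
Positions where it holds: {1, 2, 3, 4, 5, 6} → 6.

6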